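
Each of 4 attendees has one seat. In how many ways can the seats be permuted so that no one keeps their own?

Derangements satisfy D(n) = (n-1)(D(n-1) + D(n-2)), starting from D(0)=1, D(1)=0.
D(2) = 1 x (0 + 1) = 1
D(3) = 2 x (1 + 0) = 2
D(4) = 3 x (D(3) + D(2)) = 3 x (2 + 1)

Final answer: D(4) = 9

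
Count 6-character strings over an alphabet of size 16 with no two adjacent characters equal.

First character: 16 choices. Each subsequent: 15 choices (must differ from the previous one).
Total: 16 x 15^5.

Final answer: 16 x 15^{5} = 12150000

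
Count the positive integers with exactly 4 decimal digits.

These are the integers in [10^3, 10^4), so the count is 10^4 - 10^3 = 9 x 10^3.

Final answer: 9000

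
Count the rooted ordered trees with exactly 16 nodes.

The structures are counted by the Catalan number C_n. Here n = 16 - 1 = 15.
C_n = C(2n,n) - C(2n,n+1), so C_{15} = C(30,15) - C(30,16) = 155117520 - 145422675.

Final answer: C_{15} = 9694845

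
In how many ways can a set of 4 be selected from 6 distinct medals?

C(6,4) = 6!/(4! x (6-4)!).

Final answer: C(6,4) = 15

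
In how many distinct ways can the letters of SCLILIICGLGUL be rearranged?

Letters (C:2, G:2, I:3, L:4, S:1, U:1). Total letters: 13.
Permutations = 13!/(4! x 3! x 2! x 2!).

Final answer: 10810800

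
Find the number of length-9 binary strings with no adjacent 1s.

Let a(n) count valid strings. If the last bit is 0 the prefix is any valid string of length n-1; if it is 1 the string must end in 01 with a valid prefix of length n-2. So a(n) = a(n-1) + a(n-2), a(1)=2, a(2)=3.
Computing successive values: a(1)=2, a(2)=3, a(3)=5, a(4)=8, a(5)=13, a(6)=21, a(7)=34, a(8)=55, a(9)=89.

Final answer: 89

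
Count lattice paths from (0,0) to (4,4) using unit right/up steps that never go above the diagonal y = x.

Total monotonic paths to (4,4): C(8,4) = 70.
Reflecting each bad path at its first crossing gives a bijection with paths to (3,5): C(8,5) = 56.
Valid Dyck paths: 70 - 56.
(Equivalently, C_{4} = C(8,4)/5 = 70/5.)

Final answer: C_{4} = 14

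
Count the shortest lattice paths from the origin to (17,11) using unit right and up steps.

Each path has 17 right steps and 11 up steps in some order (28 steps total).
Choose which 11 of the 28 steps are up: C(28,11).

Final answer: C(28,11) = 21474180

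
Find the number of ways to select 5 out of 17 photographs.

C(17,5) = 17!/(5! x (17-5)!).

Final answer: C(17,5) = 6188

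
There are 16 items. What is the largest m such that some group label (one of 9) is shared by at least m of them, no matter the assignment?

There are 9 possible values for group label (one of 9). With 16 items and 9 categories, by pigeonhole: ceiling(16/9).

Final answer: 2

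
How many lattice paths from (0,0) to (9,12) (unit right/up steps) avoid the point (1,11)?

Total paths to (9,12): C(21,12) = 293930.
Paths through (1,11): C(12,11) x C(9,1) = 108.
Avoiding (1,11): 293930 - 108.

Final answer: 293822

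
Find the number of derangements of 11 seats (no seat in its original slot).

Derangements satisfy D(n) = (n-1)(D(n-1) + D(n-2)), starting from D(0)=1, D(1)=0.
D(2) = 1 x (0 + 1) = 1
D(3) = 2 x (1 + 0) = 2
D(4) = 3 x (2 + 1) = 9
D(5) = 4 x (9 + 2) = 44
D(6) = 5 x (44 + 9) = 265
D(7) = 6 x (265 + 44) = 1854
D(8) = 7 x (1854 + 265) = 14833
D(9) = 8 x (14833 + 1854) = 133496
D(10) = 9 x (133496 + 14833) = 1334961
D(11) = 10 x (D(10) + D(9)) = 10 x (1334961 + 133496)

Final answer: D(11) = 14684570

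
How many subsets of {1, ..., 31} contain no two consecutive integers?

Let a(n) count such subsets of {1, ..., n}. Either n is excluded (a(n-1) ways) or n is included, forcing n-1 out (a(n-2) ways), so a(n) = a(n-1) + a(n-2) with a(1)=2, a(2)=3.
Computing successive values: a(1)=2, a(2)=3, a(3)=5, a(4)=8, a(5)=13, a(6)=21, a(7)=34, a(8)=55, a(9)=89, a(10)=144, a(11)=233, a(12)=377, a(13)=610, a(14)=987, a(15)=1597, a(16)=2584, a(17)=4181, a(18)=6765, a(19)=10946, a(20)=17711, a(21)=28657, a(22)=46368, a(23)=75025, a(24)=121393, a(25)=196418, a(26)=317811, a(27)=514229, a(28)=832040, a(29)=1346269, a(30)=2178309, a(31)=3524578.

Final answer: 3524578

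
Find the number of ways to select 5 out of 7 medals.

C(7,5) = 7!/(5! x (7-5)!).

Final answer: C(7,5) = 21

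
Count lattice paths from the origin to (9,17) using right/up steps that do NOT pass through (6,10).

Total paths to (9,17): C(26,17) = 3124550.
Paths through (6,10): C(16,10) x C(10,7) = 960960.
Avoiding (6,10): 3124550 - 960960.

Final answer: 2163590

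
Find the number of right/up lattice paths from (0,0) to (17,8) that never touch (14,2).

Total paths to (17,8): C(25,8) = 1081575.
Paths through (14,2): C(16,2) x C(9,6) = 10080.
Avoiding (14,2): 1081575 - 10080.

Final answer: 1071495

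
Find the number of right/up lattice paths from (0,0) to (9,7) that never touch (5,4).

Total paths to (9,7): C(16,7) = 11440.
Paths through (5,4): C(9,4) x C(7,3) = 4410.
Avoiding (5,4): 11440 - 4410.

Final answer: 7030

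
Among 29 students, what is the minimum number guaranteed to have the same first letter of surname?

There are 26 possible values for first letter of surname. With 29 students and 26 categories, by pigeonhole: ceiling(29/26).

Final answer: 2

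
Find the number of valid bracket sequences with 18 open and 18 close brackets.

This is counted by the nth Catalan number C_n. Here n = 18 (pairs).
C_n = C(2n,n) - C(2n,n+1), so C_{18} = C(36,18) - C(36,19) = 9075135300 - 8597496600.

Final answer: C_{18} = 477638700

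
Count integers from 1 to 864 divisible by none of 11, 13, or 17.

|div by 11|=78, |div by 13|=66, |div by 17|=50.
|div by 11&13|=6, |div by 11&17|=4, |div by 13&17|=3, |div by all|=0.
By inclusion-exclusion, divisible by at least one: 78+66+50-6-4-3+0 = 181.
Not divisible by any: 864 - 181.

Final answer: 683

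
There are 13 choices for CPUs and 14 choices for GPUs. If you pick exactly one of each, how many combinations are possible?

By the multiplication principle: 13 x 14.

Final answer: 182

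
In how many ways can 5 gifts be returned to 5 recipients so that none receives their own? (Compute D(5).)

Use the recurrence D(n) = (n-1)(D(n-1) + D(n-2)) with D(0)=1, D(1)=0.
D(2) = 1 x (0 + 1) = 1
D(3) = 2 x (1 + 0) = 2
D(4) = 3 x (2 + 1) = 9
D(5) = 4 x (D(4) + D(3)) = 4 x (9 + 2)

Final answer: D(5) = 44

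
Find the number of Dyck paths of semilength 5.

Total monotonic paths to (5,5): C(10,5) = 252.
By the reflection principle, paths that go above the diagonal number C(10,6) = 210.
Valid Dyck paths: 252 - 210.
(This is the Catalan number C_{5}.)

Final answer: C_{5} = 42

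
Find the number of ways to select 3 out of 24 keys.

C(24,3) = 24!/(3! x (24-3)!).

Final answer: C(24,3) = 2024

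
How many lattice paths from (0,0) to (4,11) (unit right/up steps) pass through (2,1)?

Paths (0,0)->(2,1): C(3,1) = 3.
Paths (2,1)->(4,11): C(12,10) = 66.
By multiplication principle: 3 x 66.

Final answer: 198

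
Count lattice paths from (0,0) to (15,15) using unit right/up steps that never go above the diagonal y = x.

Total monotonic paths to (15,15): C(30,15) = 155117520.
By the reflection principle, paths that go above the diagonal number C(30,16) = 145422675.
Valid Dyck paths: 155117520 - 145422675.
(Equivalently, C_{15} = C(30,15)/16 = 155117520/16.)

Final answer: C_{15} = 9694845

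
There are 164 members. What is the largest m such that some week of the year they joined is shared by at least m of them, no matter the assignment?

There are 52 possible values for week of the year they joined. With 164 members and 52 categories, by pigeonhole: ceiling(164/52).

Final answer: 4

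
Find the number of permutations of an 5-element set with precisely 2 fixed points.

Choose which 2 elements are fixed: C(5,2) = 10.
Derange the remaining 3 using D(j) = (j-1)(D(j-1) + D(j-2)), D(0)=1, D(1)=0: D(2)=1, D(3)=2.
Total: 10 x 2.

Final answer: C(5,2) D(3) = 20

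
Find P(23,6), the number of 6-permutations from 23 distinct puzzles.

P(23,6) = 23!/(23-6)! = 23!/17!.

Final answer: P(23,6) = 72681840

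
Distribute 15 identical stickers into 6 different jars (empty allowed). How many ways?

Stars and bars: C(n+k-1, k-1) = C(20,5).

Final answer: C(20,5) = 15504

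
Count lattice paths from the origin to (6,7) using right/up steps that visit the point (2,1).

Paths (0,0)->(2,1): C(3,1) = 3.
Paths (2,1)->(6,7): C(10,6) = 210.
By multiplication principle: 3 x 210.

Final answer: 630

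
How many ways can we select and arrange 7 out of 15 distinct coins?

P(15,7) = 15!/(15-7)! = 15!/8!.

Final answer: P(15,7) = 32432400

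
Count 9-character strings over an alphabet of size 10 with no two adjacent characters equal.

Let g(n) count such strings. g(1) = 10, and each valid string of length n-1 extends in 9 ways (any symbol but the last), so g(n) = 9 g(n-1).
Total: g(9) = 10 x 9^8.

Final answer: 10 x 9^{8} = 430467210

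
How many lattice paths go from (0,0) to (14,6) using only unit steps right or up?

Each path has 14 right steps and 6 up steps in some order (20 steps total).
Choose which 6 of the 20 steps are up: C(20,6).

Final answer: C(20,6) = 38760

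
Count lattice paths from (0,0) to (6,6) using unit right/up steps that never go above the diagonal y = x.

Total monotonic paths to (6,6): C(12,6) = 924.
By the reflection principle, paths that go above the diagonal number C(12,7) = 792.
Valid Dyck paths: 924 - 792.
(This is the Catalan number C_{6}.)

Final answer: C_{6} = 132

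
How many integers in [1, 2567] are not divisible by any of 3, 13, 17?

|div by 3|=855, |div by 13|=197, |div by 17|=151.
|div by 3&13|=65, |div by 3&17|=50, |div by 13&17|=11, |div by all|=3.
By inclusion-exclusion, divisible by at least one: 855+197+151-65-50-11+3 = 1080.
Not divisible by any: 2567 - 1080.

Final answer: 1487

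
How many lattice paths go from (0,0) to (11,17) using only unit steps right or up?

Each path has 11 right steps and 17 up steps in some order (28 steps total).
Choose which 17 of the 28 steps are up: C(28,17).

Final answer: C(28,17) = 21474180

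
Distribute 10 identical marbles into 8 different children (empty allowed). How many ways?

Stars and bars: C(n+k-1, k-1) = C(17,7).

Final answer: C(17,7) = 19448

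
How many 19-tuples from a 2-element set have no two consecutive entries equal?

Let g(n) count such strings. g(1) = 2, and each valid string of length n-1 extends in 1 ways (any symbol but the last), so g(n) = 1 g(n-1).
Total: g(19) = 2 x 1^18.

Final answer: 2 x 1^{18} = 2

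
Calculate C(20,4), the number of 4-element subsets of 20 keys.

C(20,4) = 20!/(4! x 16!).

Final answer: \binom{20}{4} = 4845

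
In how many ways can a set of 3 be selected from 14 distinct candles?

C(14,3) = 14!/(3! x 11!).

Final answer: \binom{14}{3} = 364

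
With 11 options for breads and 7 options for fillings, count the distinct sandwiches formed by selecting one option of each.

By the multiplication principle: 11 x 7.

Final answer: 77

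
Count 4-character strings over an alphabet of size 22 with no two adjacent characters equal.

First character: 22 choices. Each subsequent: 21 choices (must differ from the previous one).
Total: 22 x 21^3.

Final answer: 22 x 21^{3} = 203742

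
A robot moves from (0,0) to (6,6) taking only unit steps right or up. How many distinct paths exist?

Each path has 6 right steps and 6 up steps in some order (12 steps total).
Choose which 6 of the 12 steps are up: C(12,6).

Final answer: C(12,6) = 924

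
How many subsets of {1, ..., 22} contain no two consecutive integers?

Condition on whether n belongs to the subset: if not, any valid subset of {1, ..., n-1} works (a(n-1)); if so, n-1 is excluded and the rest is a valid subset of {1, ..., n-2} (a(n-2)). Hence a(n) = a(n-1) + a(n-2), a(1)=2, a(2)=3.
Computing successive values: a(1)=2, a(2)=3, a(3)=5, a(4)=8, a(5)=13, a(6)=21, a(7)=34, a(8)=55, a(9)=89, a(10)=144, a(11)=233, a(12)=377, a(13)=610, a(14)=987, a(15)=1597, a(16)=2584, a(17)=4181, a(18)=6765, a(19)=10946, a(20)=17711, a(21)=28657, a(22)=46368.

Final answer: 46368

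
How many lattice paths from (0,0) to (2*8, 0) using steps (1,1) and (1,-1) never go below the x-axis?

Total monotonic paths to (8,8): C(16,8) = 12870.
By the reflection principle, paths that go above the diagonal number C(16,9) = 11440.
Valid Dyck paths: 12870 - 11440.
(Check: C(16,8) - C(16,9) = C(16,8)/9, the Catalan number C_{8}.)

Final answer: C_{8} = 1430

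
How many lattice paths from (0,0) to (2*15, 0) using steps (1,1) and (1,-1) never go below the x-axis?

Total monotonic paths to (15,15): C(30,15) = 155117520.
Paths that cross above y=x (reflection bijection): C(30,16) = 145422675.
Valid Dyck paths: 155117520 - 145422675.
(Equivalently, C_{15} = C(30,15)/16 = 155117520/16.)

Final answer: C_{15} = 9694845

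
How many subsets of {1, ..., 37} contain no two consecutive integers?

Condition on whether n belongs to the subset: if not, any valid subset of {1, ..., n-1} works (a(n-1)); if so, n-1 is excluded and the rest is a valid subset of {1, ..., n-2} (a(n-2)). Hence a(n) = a(n-1) + a(n-2), a(1)=2, a(2)=3.
Computing successive values: a(1)=2, a(2)=3, a(3)=5, a(4)=8, a(5)=13, a(6)=21, a(7)=34, a(8)=55, a(9)=89, a(10)=144, a(11)=233, a(12)=377, a(13)=610, a(14)=987, a(15)=1597, a(16)=2584, a(17)=4181, a(18)=6765, a(19)=10946, a(20)=17711, a(21)=28657, a(22)=46368, a(23)=75025, a(24)=121393, a(25)=196418, a(26)=317811, a(27)=514229, a(28)=832040, a(29)=1346269, a(30)=2178309, a(31)=3524578, a(32)=5702887, a(33)=9227465, a(34)=14930352, a(35)=24157817, a(36)=39088169, a(37)=63245986.

Final answer: 63245986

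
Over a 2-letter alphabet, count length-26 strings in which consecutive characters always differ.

First character: 2 choices. Each subsequent: 1 choices (must differ from the previous one).
Total: 2 x 1^25.

Final answer: 2 x 1^{25} = 2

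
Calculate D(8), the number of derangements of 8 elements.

Use the recurrence D(n) = (n-1)(D(n-1) + D(n-2)) with D(0)=1, D(1)=0.
D(2) = 1 x (0 + 1) = 1
D(3) = 2 x (1 + 0) = 2
D(4) = 3 x (2 + 1) = 9
D(5) = 4 x (9 + 2) = 44
D(6) = 5 x (44 + 9) = 265
D(7) = 6 x (265 + 44) = 1854
D(8) = 7 x (D(7) + D(6)) = 7 x (1854 + 265)

Final answer: D(8) = 14833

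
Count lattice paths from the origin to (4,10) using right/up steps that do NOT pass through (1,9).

Total paths to (4,10): C(14,10) = 1001.
Paths through (1,9): C(10,9) x C(4,1) = 40.
Avoiding (1,9): 1001 - 40.

Final answer: 961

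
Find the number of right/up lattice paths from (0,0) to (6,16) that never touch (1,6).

Total paths to (6,16): C(22,16) = 74613.
Paths through (1,6): C(7,6) x C(15,10) = 21021.
Avoiding (1,6): 74613 - 21021.

Final answer: 53592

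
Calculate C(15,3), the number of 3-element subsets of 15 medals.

C(15,3) = 15!/(3! x 12!).

Final answer: \binom{15}{3} = 455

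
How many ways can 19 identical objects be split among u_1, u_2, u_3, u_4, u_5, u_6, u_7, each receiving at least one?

Substitute u'_i = u_i - 1 (so u'_i >= 0). Then sum u'_i = 19 - 7 = 12.
Stars and bars: C(12+7-1, 7-1) = C(18,6).

Final answer: C(18,6) = 18564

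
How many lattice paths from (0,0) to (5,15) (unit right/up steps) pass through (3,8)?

Paths (0,0)->(3,8): C(11,8) = 165.
Paths (3,8)->(5,15): C(9,7) = 36.
By multiplication principle: 165 x 36.

Final answer: 5940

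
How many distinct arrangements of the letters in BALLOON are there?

Letters (A:1, B:1, L:2, N:1, O:2). Total letters: 7.
Permutations = 7!/(2! x 2!).

Final answer: 1260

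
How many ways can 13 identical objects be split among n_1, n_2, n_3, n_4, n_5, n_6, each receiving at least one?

Substitute n'_i = n_i - 1 (so n'_i >= 0). Then sum n'_i = 13 - 6 = 7.
Stars and bars: C(7+6-1, 6-1) = C(12,5).

Final answer: C(12,5) = 792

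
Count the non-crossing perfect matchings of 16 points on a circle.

This is counted by the nth Catalan number C_n. Here n = 16/2 = 8.
C_n = C(2n,n) - C(2n,n+1), so C_{8} = C(16,8) - C(16,9) = 12870 - 11440.

Final answer: C_{8} = 1430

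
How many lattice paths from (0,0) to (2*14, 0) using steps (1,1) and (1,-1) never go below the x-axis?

Total monotonic paths to (14,14): C(28,14) = 40116600.
Reflecting each bad path at its first crossing gives a bijection with paths to (13,15): C(28,15) = 37442160.
Valid Dyck paths: 40116600 - 37442160.
(Equivalently, C_{14} = C(28,14)/15 = 40116600/15.)

Final answer: C_{14} = 2674440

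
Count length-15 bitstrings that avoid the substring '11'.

A valid string ends in 0 (append to any length-(n-1) valid string) or in 01 (append to any length-(n-2) valid string), so a(n) = a(n-1) + a(n-2) with a(1)=2, a(2)=3.
Building up term by term: a(1)=2, a(2)=3, a(3)=5, a(4)=8, a(5)=13, a(6)=21, a(7)=34, a(8)=55, a(9)=89, a(10)=144, a(11)=233, a(12)=377, a(13)=610, a(14)=987, a(15)=1597.

Final answer: 1597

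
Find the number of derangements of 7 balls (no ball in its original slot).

D(n) = (n-1)(D(n-1) + D(n-2)), D(0)=1, D(1)=0.
D(2) = 1 x (0 + 1) = 1
D(3) = 2 x (1 + 0) = 2
D(4) = 3 x (2 + 1) = 9
D(5) = 4 x (9 + 2) = 44
D(6) = 5 x (44 + 9) = 265
D(7) = 6 x (D(6) + D(5)) = 6 x (265 + 44)

Final answer: D(7) = 1854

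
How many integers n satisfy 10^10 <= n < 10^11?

The leading digit cannot be 0 (9 options); the other 10 digits can be anything (10 options each).
Total: 9 x 10^10.

Final answer: 90000000000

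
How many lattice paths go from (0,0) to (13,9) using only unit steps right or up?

Each path has 13 right steps and 9 up steps in some order (22 steps total).
Choose which 9 of the 22 steps are up: C(22,9).

Final answer: C(22,9) = 497420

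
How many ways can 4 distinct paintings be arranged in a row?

The number of ways to arrange 4 distinct objects is 4!.

Final answer: 4! = 24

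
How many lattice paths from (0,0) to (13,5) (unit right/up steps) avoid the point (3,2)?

Total paths to (13,5): C(18,5) = 8568.
Paths through (3,2): C(5,2) x C(13,3) = 2860.
Avoiding (3,2): 8568 - 2860.

Final answer: 5708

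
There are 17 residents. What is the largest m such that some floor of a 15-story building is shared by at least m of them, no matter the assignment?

There are 15 possible values for floor of a 15-story building. With 17 residents and 15 categories, by pigeonhole: ceiling(17/15).

Final answer: 2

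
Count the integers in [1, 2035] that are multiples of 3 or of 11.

Multiples of 3: 678. Multiples of 11: 185. Of both (lcm=33): 61.
By inclusion-exclusion: 678 + 185 - 61.

Final answer: 802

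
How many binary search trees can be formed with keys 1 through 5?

The structures are counted by the Catalan number C_n. Here n = 5.
C_n = C(2n,n) - C(2n,n+1), so C_{5} = C(10,5) - C(10,6) = 252 - 210.

Final answer: C_{5} = 42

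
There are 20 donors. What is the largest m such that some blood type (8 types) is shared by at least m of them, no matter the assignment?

There are 8 possible values for blood type (8 types). With 20 donors and 8 categories, by pigeonhole: ceiling(20/8).

Final answer: 3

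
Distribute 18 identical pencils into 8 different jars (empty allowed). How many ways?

Stars and bars: C(n+k-1, k-1) = C(25,7).

Final answer: C(25,7) = 480700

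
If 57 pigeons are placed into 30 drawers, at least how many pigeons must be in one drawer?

By the pigeonhole principle: ceiling(57/30).

Final answer: 2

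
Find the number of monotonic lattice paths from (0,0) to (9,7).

Each path has 9 right steps and 7 up steps in some order (16 steps total).
Choose which 7 of the 16 steps are up: C(16,7).

Final answer: C(16,7) = 11440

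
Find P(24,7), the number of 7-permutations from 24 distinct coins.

P(24,7) = 24!/(24-7)! = 24!/17!.

Final answer: P(24,7) = 1744364160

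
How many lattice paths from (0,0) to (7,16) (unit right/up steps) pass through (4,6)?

Paths (0,0)->(4,6): C(10,6) = 210.
Paths (4,6)->(7,16): C(13,10) = 286.
By multiplication principle: 210 x 286.

Final answer: 60060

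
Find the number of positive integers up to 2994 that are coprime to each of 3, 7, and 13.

|div by 3|=998, |div by 7|=427, |div by 13|=230.
|div by 3&7|=142, |div by 3&13|=76, |div by 7&13|=32, |div by all|=10.
By inclusion-exclusion, divisible by at least one: 998+427+230-142-76-32+10 = 1415.
Not divisible by any: 2994 - 1415.

Final answer: 1579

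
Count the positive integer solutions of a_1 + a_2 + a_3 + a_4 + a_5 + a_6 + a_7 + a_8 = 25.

Substitute a'_i = a_i - 1 (so a'_i >= 0). Then sum a'_i = 25 - 8 = 17.
Stars and bars: C(17+8-1, 8-1) = C(24,7).

Final answer: C(24,7) = 346104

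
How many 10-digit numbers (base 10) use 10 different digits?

First digit: 9 (not 0). Second: 9 (not first). Third: 8, etc.
Total: 9 x 9 x 8 x 7 x 6 x 5 x 4 x 3 x 2 x 1.

Final answer: 3265920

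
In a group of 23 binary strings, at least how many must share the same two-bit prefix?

There are 4 possible values for two-bit prefix. With 23 binary strings and 4 categories, by pigeonhole: ceiling(23/4).

Final answer: 6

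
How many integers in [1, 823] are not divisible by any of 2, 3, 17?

|div by 2|=411, |div by 3|=274, |div by 17|=48.
|div by 2&3|=137, |div by 2&17|=24, |div by 3&17|=16, |div by all|=8.
By inclusion-exclusion, divisible by at least one: 411+274+48-137-24-16+8 = 564.
Not divisible by any: 823 - 564.

Final answer: 259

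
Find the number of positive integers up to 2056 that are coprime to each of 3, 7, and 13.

|div by 3|=685, |div by 7|=293, |div by 13|=158.
|div by 3&7|=97, |div by 3&13|=52, |div by 7&13|=22, |div by all|=7.
By inclusion-exclusion, divisible by at least one: 685+293+158-97-52-22+7 = 972.
Not divisible by any: 2056 - 972.

Final answer: 1084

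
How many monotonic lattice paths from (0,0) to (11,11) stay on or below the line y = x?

Total monotonic paths to (11,11): C(22,11) = 705432.
By the reflection principle, paths that go above the diagonal number C(22,12) = 646646.
Valid Dyck paths: 705432 - 646646.
(These counts are the Catalan numbers.)

Final answer: C_{11} = 58786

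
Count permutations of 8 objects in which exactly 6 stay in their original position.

Choose which 6 elements are fixed: C(8,6) = 28.
Derange the remaining 2 using D(j) = (j-1)(D(j-1) + D(j-2)), D(0)=1, D(1)=0: D(2)=1.
Total: 28 x 1.

Final answer: C(8,6) D(2) = 28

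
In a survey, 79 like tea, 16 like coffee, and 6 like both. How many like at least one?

|A union B| = |A| + |B| - |A intersect B| = 79 + 16 - 6.

Final answer: 89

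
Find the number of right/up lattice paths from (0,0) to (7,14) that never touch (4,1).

Total paths to (7,14): C(21,14) = 116280.
Paths through (4,1): C(5,1) x C(16,13) = 2800.
Avoiding (4,1): 116280 - 2800.

Final answer: 113480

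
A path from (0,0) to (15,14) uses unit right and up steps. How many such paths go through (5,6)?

Paths (0,0)->(5,6): C(11,6) = 462.
Paths (5,6)->(15,14): C(18,8) = 43758.
By multiplication principle: 462 x 43758.

Final answer: 20216196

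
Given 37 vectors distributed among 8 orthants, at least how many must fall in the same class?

By pigeonhole with 37 objects and 8 categories: ceiling(37/8).

Final answer: 5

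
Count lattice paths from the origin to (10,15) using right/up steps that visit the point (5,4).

Paths (0,0)->(5,4): C(9,4) = 126.
Paths (5,4)->(10,15): C(16,11) = 4368.
By multiplication principle: 126 x 4368.

Final answer: 550368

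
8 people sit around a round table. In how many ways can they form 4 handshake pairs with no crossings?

This is a standard Catalan-number count: the answer is C_n. Here n = 8/2 = 4.
C_n = C(2n,n) - C(2n,n+1), so C_{4} = C(8,4) - C(8,5) = 70 - 56.

Final answer: C_{4} = 14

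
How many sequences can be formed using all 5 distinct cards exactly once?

The number of ways to arrange 5 distinct objects is 5!.

Final answer: 5! = 120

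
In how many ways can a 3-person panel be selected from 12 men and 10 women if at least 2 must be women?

Sum over valid woman counts:
C(10,2)C(12,1) = 540
C(10,3)C(12,0) = 120
Total: 540 + 120.

Final answer: 660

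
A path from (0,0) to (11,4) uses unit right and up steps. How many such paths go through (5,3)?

Paths (0,0)->(5,3): C(8,3) = 56.
Paths (5,3)->(11,4): C(7,1) = 7.
By multiplication principle: 56 x 7.

Final answer: 392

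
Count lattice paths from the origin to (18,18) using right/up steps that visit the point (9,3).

Paths (0,0)->(9,3): C(12,3) = 220.
Paths (9,3)->(18,18): C(24,15) = 1307504.
By multiplication principle: 220 x 1307504.

Final answer: 287650880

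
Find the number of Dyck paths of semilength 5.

Total monotonic paths to (5,5): C(10,5) = 252.
A path is bad iff it touches y = x + 1; reflecting its initial segment maps bad paths bijectively onto all paths to (4,6), of which there are C(10,6) = 210.
Valid Dyck paths: 252 - 210.
(These counts are the Catalan numbers.)

Final answer: C_{5} = 42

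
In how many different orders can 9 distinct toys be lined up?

The number of ways to arrange 9 distinct objects is 9!.

Final answer: 9! = 362880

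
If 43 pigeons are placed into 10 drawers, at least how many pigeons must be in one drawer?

By the pigeonhole principle: ceiling(43/10).

Final answer: 5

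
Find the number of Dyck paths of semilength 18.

Total monotonic paths to (18,18): C(36,18) = 9075135300.
Reflecting each bad path at its first crossing gives a bijection with paths to (17,19): C(36,19) = 8597496600.
Valid Dyck paths: 9075135300 - 8597496600.
(These counts are the Catalan numbers.)

Final answer: C_{18} = 477638700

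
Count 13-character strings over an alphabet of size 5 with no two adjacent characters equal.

Let g(n) count such strings. g(1) = 5, and each valid string of length n-1 extends in 4 ways (any symbol but the last), so g(n) = 4 g(n-1).
Total: g(13) = 5 x 4^12.

Final answer: 5 x 4^{12} = 83886080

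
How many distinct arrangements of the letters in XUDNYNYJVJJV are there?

Letters (D:1, J:3, N:2, U:1, V:2, X:1, Y:2). Total letters: 12.
Permutations = 12!/(3! x 2! x 2! x 2!).

Final answer: 9979200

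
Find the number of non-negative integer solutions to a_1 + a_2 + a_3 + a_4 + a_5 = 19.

Stars and bars with 19 stars and 4 bars:
C(19+5-1, 5-1) = C(23,4).

Final answer: C(23,4) = 8855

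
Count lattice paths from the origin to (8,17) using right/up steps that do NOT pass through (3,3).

Total paths to (8,17): C(25,17) = 1081575.
Paths through (3,3): C(6,3) x C(19,14) = 232560.
Avoiding (3,3): 1081575 - 232560.

Final answer: 849015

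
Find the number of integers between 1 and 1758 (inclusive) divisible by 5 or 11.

Multiples of 5: 351. Multiples of 11: 159. Of both (lcm=55): 31.
By inclusion-exclusion: 351 + 159 - 31.

Final answer: 479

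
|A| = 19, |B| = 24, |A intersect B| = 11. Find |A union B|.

|A union B| = |A| + |B| - |A intersect B| = 19 + 24 - 11.

Final answer: 32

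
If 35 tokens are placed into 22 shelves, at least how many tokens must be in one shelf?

By the pigeonhole principle: ceiling(35/22).

Final answer: 2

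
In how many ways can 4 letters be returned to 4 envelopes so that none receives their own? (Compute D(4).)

D(n) = (n-1)(D(n-1) + D(n-2)), D(0)=1, D(1)=0.
D(2) = 1 x (0 + 1) = 1
D(3) = 2 x (1 + 0) = 2
D(4) = 3 x (D(3) + D(2)) = 3 x (2 + 1)

Final answer: D(4) = 9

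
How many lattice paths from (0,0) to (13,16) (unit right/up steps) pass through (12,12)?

Paths (0,0)->(12,12): C(24,12) = 2704156.
Paths (12,12)->(13,16): C(5,4) = 5.
By multiplication principle: 2704156 x 5.

Final answer: 13520780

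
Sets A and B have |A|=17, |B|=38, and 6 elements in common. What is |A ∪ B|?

|A union B| = |A| + |B| - |A intersect B| = 17 + 38 - 6.

Final answer: 49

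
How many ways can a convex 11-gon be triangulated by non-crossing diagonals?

The structures are counted by the Catalan number C_n. Here n = 11 - 2 = 9.
C_n = C(2n,n)/(n+1), so C_{9} = C(18,9)/10 = 48620/10.

Final answer: C_{9} = 4862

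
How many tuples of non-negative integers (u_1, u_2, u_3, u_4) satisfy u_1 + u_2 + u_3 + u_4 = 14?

Stars and bars with 14 stars and 3 bars:
C(14+4-1, 4-1) = C(17,3).

Final answer: C(17,3) = 680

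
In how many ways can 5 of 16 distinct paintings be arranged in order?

P(16,5) = 16!/(16-5)! = 16!/11!.

Final answer: P(16,5) = 524160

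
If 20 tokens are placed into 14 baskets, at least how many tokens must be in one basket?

By the pigeonhole principle: ceiling(20/14).

Final answer: 2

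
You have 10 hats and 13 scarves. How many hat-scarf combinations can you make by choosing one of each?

By the multiplication principle: 10 x 13.

Final answer: 130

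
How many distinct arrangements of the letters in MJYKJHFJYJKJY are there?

Letters (F:1, H:1, J:5, K:2, M:1, Y:3). Total letters: 13.
Permutations = 13!/(5! x 3! x 2!).

Final answer: 4324320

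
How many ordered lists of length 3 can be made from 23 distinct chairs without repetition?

P(23,3) = 23!/(23-3)! = 23!/20!.

Final answer: P(23,3) = 10626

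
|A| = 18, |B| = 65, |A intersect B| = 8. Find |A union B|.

|A union B| = |A| + |B| - |A intersect B| = 18 + 65 - 8.

Final answer: 75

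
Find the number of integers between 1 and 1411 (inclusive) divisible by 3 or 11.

Multiples of 3: 470. Multiples of 11: 128. Of both (lcm=33): 42.
By inclusion-exclusion: 470 + 128 - 42.

Final answer: 556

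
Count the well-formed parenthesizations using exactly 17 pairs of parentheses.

The structures are counted by the Catalan number C_n. Here n = 17 (pairs).
Using C_0 = 1 and C_(k+1) = C_k x 2(2k+1)/(k+2), build up term by term: C_1=1, C_2=2, C_3=5, C_4=14, C_5=42, C_6=132, C_7=429, C_8=1430, C_9=4862, C_10=16796, C_11=58786, C_12=208012, C_13=742900, C_14=2674440, C_15=9694845, C_16=35357670, C_17=129644790.

Final answer: C_{17} = 129644790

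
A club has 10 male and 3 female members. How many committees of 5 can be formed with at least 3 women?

Sum over valid woman counts:
C(3,3)C(10,2).

Final answer: 45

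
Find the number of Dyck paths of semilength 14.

Total monotonic paths to (14,14): C(28,14) = 40116600.
A path is bad iff it touches y = x + 1; reflecting its initial segment maps bad paths bijectively onto all paths to (13,15), of which there are C(28,15) = 37442160.
Valid Dyck paths: 40116600 - 37442160.
(This is the Catalan number C_{14}.)

Final answer: C_{14} = 2674440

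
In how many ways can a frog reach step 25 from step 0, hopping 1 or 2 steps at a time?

Condition on the final move: it is a 1-step (f(n-1) ways to get there) or a 2-step (f(n-2) ways), so f(n) = f(n-1) + f(n-2), with f(1)=1, f(2)=2.
Iterating the recurrence: f(1)=1, f(2)=2, f(3)=3, f(4)=5, f(5)=8, f(6)=13, f(7)=21, f(8)=34, f(9)=55, f(10)=89, f(11)=144, f(12)=233, f(13)=377, f(14)=610, f(15)=987, f(16)=1597, f(17)=2584, f(18)=4181, f(19)=6765, f(20)=10946, f(21)=17711, f(22)=28657, f(23)=46368, f(24)=75025, f(25)=121393.

Final answer: 121393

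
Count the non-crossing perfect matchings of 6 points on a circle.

This is a standard Catalan-number count: the answer is C_n. Here n = 6/2 = 3.
Using C_0 = 1 and C_(k+1) = C_k x 2(2k+1)/(k+2), build up term by term: C_1=1, C_2=2, C_3=5.

Final answer: C_{3} = 5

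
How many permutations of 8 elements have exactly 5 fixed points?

Choose which 5 elements are fixed: C(8,5) = 56.
Derange the remaining 3 using D(j) = (j-1)(D(j-1) + D(j-2)), D(0)=1, D(1)=0: D(2)=1, D(3)=2.
Total: 56 x 2.

Final answer: C(8,5) D(3) = 112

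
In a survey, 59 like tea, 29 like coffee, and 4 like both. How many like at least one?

|A union B| = |A| + |B| - |A intersect B| = 59 + 29 - 4.

Final answer: 84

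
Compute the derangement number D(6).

Use the recurrence D(n) = (n-1)(D(n-1) + D(n-2)) with D(0)=1, D(1)=0.
Building up: D(2)=1, D(3)=2, D(4)=9, D(5)=44.
D(6) = 5 x (D(5) + D(4)) = 5 x (44 + 9).

Final answer: D(6) = 265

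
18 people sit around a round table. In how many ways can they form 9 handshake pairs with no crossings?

The structures are counted by the Catalan number C_n. Here n = 18/2 = 9.
C_n = (2n)!/(n!(n+1)!), so C_{9} = 18!/(9! x 10!) = C(18,9)/10 = 48620/10.

Final answer: C_{9} = 4862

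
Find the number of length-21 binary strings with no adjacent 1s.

Let a(n) count valid strings. If the last bit is 0 the prefix is any valid string of length n-1; if it is 1 the string must end in 01 with a valid prefix of length n-2. So a(n) = a(n-1) + a(n-2), a(1)=2, a(2)=3.
Building up term by term: a(1)=2, a(2)=3, a(3)=5, a(4)=8, a(5)=13, a(6)=21, a(7)=34, a(8)=55, a(9)=89, a(10)=144, a(11)=233, a(12)=377, a(13)=610, a(14)=987, a(15)=1597, a(16)=2584, a(17)=4181, a(18)=6765, a(19)=10946, a(20)=17711, a(21)=28657.

Final answer: 28657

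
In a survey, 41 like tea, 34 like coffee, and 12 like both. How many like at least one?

|A union B| = |A| + |B| - |A intersect B| = 41 + 34 - 12.

Final answer: 63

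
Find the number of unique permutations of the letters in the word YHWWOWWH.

Letters (H:2, O:1, W:4, Y:1). Total letters: 8.
Permutations = 8!/(4! x 2!).

Final answer: 840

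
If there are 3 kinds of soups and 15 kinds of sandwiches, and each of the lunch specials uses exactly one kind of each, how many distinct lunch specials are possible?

By the multiplication principle: 3 x 15.

Final answer: 45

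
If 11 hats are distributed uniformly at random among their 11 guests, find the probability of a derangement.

Use the recurrence D(n) = (n-1)(D(n-1) + D(n-2)) with D(0)=1, D(1)=0.
Building up: D(2)=1, D(3)=2, D(4)=9, D(5)=44, D(6)=265, D(7)=1854, D(8)=14833, D(9)=133496, D(10)=1334961, D(11)=14684570.
Total arrangements: 11! = 39916800.
Probability = D(11)/11! = 1468457/3991680.

Final answer: D(11)/11! = 14684570/39916800 = 0.367879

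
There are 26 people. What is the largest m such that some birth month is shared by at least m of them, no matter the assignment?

There are 12 possible values for birth month. With 26 people and 12 categories, by pigeonhole: ceiling(26/12).

Final answer: 3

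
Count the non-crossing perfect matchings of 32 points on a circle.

The structures are counted by the Catalan number C_n. Here n = 32/2 = 16.
C_n = (2n)!/(n!(n+1)!), so C_{16} = 32!/(16! x 17!) = C(32,16)/17 = 601080390/17.

Final answer: C_{16} = 35357670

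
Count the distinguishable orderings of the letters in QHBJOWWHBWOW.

Letters (B:2, H:2, J:1, O:2, Q:1, W:4). Total letters: 12.
Permutations = 12!/(4! x 2! x 2! x 2!).

Final answer: 2494800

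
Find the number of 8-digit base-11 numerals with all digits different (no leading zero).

The leading digit has 10 choices (anything but zero); the next has 10 (anything but the first), then 9, and so on, one fewer each time.
Total: 10 x 10 x 9 x 8 x 7 x 6 x 5 x 4.

Final answer: 6048000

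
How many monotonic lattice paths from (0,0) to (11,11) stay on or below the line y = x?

Total monotonic paths to (11,11): C(22,11) = 705432.
Paths that cross above y=x (reflection bijection): C(22,12) = 646646.
Valid Dyck paths: 705432 - 646646.
(Check: C(22,11) - C(22,12) = C(22,11)/12, the Catalan number C_{11}.)

Final answer: C_{11} = 58786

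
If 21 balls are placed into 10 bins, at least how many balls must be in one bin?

By the pigeonhole principle: ceiling(21/10).

Final answer: 3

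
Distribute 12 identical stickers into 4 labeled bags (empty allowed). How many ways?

Stars and bars: C(n+k-1, k-1) = C(15,3).

Final answer: C(15,3) = 455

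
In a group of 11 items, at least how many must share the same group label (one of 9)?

There are 9 possible values for group label (one of 9). With 11 items and 9 categories, by pigeonhole: ceiling(11/9).

Final answer: 2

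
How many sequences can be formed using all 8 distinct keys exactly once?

The number of ways to arrange 8 distinct objects is 8!.

Final answer: 8! = 40320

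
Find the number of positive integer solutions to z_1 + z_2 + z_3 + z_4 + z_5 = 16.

Substitute z'_i = z_i - 1 (so z'_i >= 0). Then sum z'_i = 16 - 5 = 11.
Stars and bars: C(11+5-1, 5-1) = C(15,4).

Final answer: C(15,4) = 1365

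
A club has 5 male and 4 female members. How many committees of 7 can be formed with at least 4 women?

Sum over valid woman counts:
C(4,4)C(5,3).

Final answer: 10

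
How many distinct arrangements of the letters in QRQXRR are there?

Letters (Q:2, R:3, X:1). Total letters: 6.
Permutations = 6!/(3! x 2!).

Final answer: 60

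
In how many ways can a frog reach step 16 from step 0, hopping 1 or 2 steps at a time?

Let f(n) count the ways. The last step is size 1 or 2, so f(n) = f(n-1) + f(n-2) with f(1)=1, f(2)=2.
Iterating the recurrence: f(1)=1, f(2)=2, f(3)=3, f(4)=5, f(5)=8, f(6)=13, f(7)=21, f(8)=34, f(9)=55, f(10)=89, f(11)=144, f(12)=233, f(13)=377, f(14)=610, f(15)=987, f(16)=1597.

Final answer: 1597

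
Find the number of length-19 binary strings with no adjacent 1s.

Classify by the final bit: ...0 gives a(n-1) strings, ...01 gives a(n-2) strings. Thus a(n) = a(n-1) + a(n-2) with a(1)=2, a(2)=3.
Iterating the recurrence: a(1)=2, a(2)=3, a(3)=5, a(4)=8, a(5)=13, a(6)=21, a(7)=34, a(8)=55, a(9)=89, a(10)=144, a(11)=233, a(12)=377, a(13)=610, a(14)=987, a(15)=1597, a(16)=2584, a(17)=4181, a(18)=6765, a(19)=10946.

Final answer: 10946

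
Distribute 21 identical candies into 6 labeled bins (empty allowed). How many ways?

Stars and bars: C(n+k-1, k-1) = C(26,5).

Final answer: C(26,5) = 65780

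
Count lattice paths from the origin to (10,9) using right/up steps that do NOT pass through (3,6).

Total paths to (10,9): C(19,9) = 92378.
Paths through (3,6): C(9,6) x C(10,3) = 10080.
Avoiding (3,6): 92378 - 10080.

Final answer: 82298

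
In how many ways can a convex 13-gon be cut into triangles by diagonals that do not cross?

This is counted by the nth Catalan number C_n. Here n = 13 - 2 = 11.
C_n = (2n)!/(n!(n+1)!), so C_{11} = 22!/(11! x 12!) = C(22,11)/12 = 705432/12.

Final answer: C_{11} = 58786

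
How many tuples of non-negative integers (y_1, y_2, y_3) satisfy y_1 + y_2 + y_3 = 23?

Stars and bars with 23 stars and 2 bars:
C(23+3-1, 3-1) = C(25,2).

Final answer: C(25,2) = 300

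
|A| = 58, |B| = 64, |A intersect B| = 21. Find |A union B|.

|A union B| = |A| + |B| - |A intersect B| = 58 + 64 - 21.

Final answer: 101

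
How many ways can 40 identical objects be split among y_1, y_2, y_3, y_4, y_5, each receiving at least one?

Substitute y'_i = y_i - 1 (so y'_i >= 0). Then sum y'_i = 40 - 5 = 35.
Stars and bars: C(35+5-1, 5-1) = C(39,4).

Final answer: C(39,4) = 82251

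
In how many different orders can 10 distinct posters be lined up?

The number of ways to arrange 10 distinct objects is 10!.

Final answer: 10! = 3628800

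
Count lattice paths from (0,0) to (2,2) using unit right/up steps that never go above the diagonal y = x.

Total monotonic paths to (2,2): C(4,2) = 6.
A path is bad iff it touches y = x + 1; reflecting its initial segment maps bad paths bijectively onto all paths to (1,3), of which there are C(4,3) = 4.
Valid Dyck paths: 6 - 4.
(This is the Catalan number C_{2}.)

Final answer: C_{2} = 2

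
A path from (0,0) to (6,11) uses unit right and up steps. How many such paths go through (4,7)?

Paths (0,0)->(4,7): C(11,7) = 330.
Paths (4,7)->(6,11): C(6,4) = 15.
By multiplication principle: 330 x 15.

Final answer: 4950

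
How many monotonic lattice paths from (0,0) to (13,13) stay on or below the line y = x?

Total monotonic paths to (13,13): C(26,13) = 10400600.
By the reflection principle, paths that go above the diagonal number C(26,14) = 9657700.
Valid Dyck paths: 10400600 - 9657700.
(This is the Catalan number C_{13}.)

Final answer: C_{13} = 742900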